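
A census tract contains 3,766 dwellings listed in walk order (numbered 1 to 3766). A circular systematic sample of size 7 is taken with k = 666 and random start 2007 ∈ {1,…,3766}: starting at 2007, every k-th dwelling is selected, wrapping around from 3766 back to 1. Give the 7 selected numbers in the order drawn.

2007, 2673, 3339, 239, 905, 1571, 2237

Selection 1: 2007
Selection 2: 2007 + 666 = 2673
Selection 3: 2673 + 666 = 3339
Selection 4: 3339 + 666 = 4005 → 4005 − 3766 = 239
Selection 5: 239 + 666 = 905
Selection 6: 905 + 666 = 1571
Selection 7: 1571 + 666 = 2237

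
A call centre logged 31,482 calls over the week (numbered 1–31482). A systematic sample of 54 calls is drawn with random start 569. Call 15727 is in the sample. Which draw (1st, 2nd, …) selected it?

k = 31482/54 = 583
position = (15727 − 569)/583 + 1 = 15158/583 + 1 = 26 + 1 = 27

27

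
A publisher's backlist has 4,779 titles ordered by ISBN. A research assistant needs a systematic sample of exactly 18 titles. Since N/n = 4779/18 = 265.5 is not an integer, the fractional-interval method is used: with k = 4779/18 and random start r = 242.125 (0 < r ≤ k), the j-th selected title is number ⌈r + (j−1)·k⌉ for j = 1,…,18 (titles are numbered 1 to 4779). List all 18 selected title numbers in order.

243, 508, 774, 1039, 1305, 1570, 1836, 2101, 2367, 2632, 2898, 3163, 3429, 3694, 3960, 4225, 4491, 4756

j=1: r + 0k = 242.125 → ⌈·⌉ = 243
j=2: r + 1k = 507.625 → ⌈·⌉ = 508
j=3: r + 2k = 773.125 → ⌈·⌉ = 774
j=4: r + 3k = 1038.625 → ⌈·⌉ = 1039
j=5: r + 4k = 1304.125 → ⌈·⌉ = 1305
j=6: r + 5k = 1569.625 → ⌈·⌉ = 1570
j=7: r + 6k = 1835.125 → ⌈·⌉ = 1836
j=8: r + 7k = 2100.625 → ⌈·⌉ = 2101
j=9: r + 8k = 2366.125 → ⌈·⌉ = 2367
j=10: r + 9k = 2631.625 → ⌈·⌉ = 2632
j=11: r + 10k = 2897.125 → ⌈·⌉ = 2898
j=12: r + 11k = 3162.625 → ⌈·⌉ = 3163
j=13: r + 12k = 3428.125 → ⌈·⌉ = 3429
j=14: r + 13k = 3693.625 → ⌈·⌉ = 3694
j=15: r + 14k = 3959.125 → ⌈·⌉ = 3960
j=16: r + 15k = 4224.625 → ⌈·⌉ = 4225
j=17: r + 16k = 4490.125 → ⌈·⌉ = 4491
j=18: r + 17k = 4755.625 → ⌈·⌉ = 4756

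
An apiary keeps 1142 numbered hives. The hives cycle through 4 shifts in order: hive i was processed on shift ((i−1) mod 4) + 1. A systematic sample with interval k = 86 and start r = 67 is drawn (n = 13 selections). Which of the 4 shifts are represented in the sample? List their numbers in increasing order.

Consecutive selections differ by k = 86, so their shift numbers differ by 86 mod 4 = 2.
gcd(86, 4) = 2, so the sample visits 4/2 = 2 distinct residues mod 4.
Start 67 is shift 3; the shifts hit are 1, 3.

1, 3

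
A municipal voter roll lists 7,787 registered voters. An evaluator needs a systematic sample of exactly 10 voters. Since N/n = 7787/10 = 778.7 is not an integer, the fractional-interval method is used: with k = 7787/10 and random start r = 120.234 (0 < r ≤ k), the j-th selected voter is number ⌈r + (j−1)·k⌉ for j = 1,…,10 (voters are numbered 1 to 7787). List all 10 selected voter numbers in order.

j=1: r + 0k = 120.234 → ⌈·⌉ = 121
j=2: r + 1k = 898.934 → ⌈·⌉ = 899
j=3: r + 2k = 1677.634 → ⌈·⌉ = 1678
j=4: r + 3k = 2456.334 → ⌈·⌉ = 2457
j=5: r + 4k = 3235.034 → ⌈·⌉ = 3236
j=6: r + 5k = 4013.734 → ⌈·⌉ = 4014
j=7: r + 6k = 4792.434 → ⌈·⌉ = 4793
j=8: r + 7k = 5571.134 → ⌈·⌉ = 5572
j=9: r + 8k = 6349.834 → ⌈·⌉ = 6350
j=10: r + 9k = 7128.534 → ⌈·⌉ = 7129

121, 899, 1678, 2457, 3236, 4014, 4793, 5572, 6350, 7129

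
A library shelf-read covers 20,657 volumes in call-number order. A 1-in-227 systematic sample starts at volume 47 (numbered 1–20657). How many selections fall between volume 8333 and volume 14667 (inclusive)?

28

k = 227
First selection ≥ 8333: 47 + ⌈(8333−47)/227⌉·227 = 47 + 37×227 = 8446
Last selection ≤ 14667: 47 + ⌊(14667−47)/227⌋·227 = 47 + 64×227 = 14575
Count = 64 − 37 + 1 = 28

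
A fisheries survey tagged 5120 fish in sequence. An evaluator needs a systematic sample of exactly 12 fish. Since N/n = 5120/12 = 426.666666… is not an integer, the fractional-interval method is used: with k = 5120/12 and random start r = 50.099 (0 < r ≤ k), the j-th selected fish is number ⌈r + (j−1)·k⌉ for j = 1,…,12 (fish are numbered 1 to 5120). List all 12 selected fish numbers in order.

51, 477, 904, 1331, 1757, 2184, 2611, 3037, 3464, 3891, 4317, 4744

j=1: r + 0k = 50.099 → ⌈·⌉ = 51
j=2: r + 1k = 476.765666… → ⌈·⌉ = 477
j=3: r + 2k = 903.432333… → ⌈·⌉ = 904
j=4: r + 3k = 1330.099 → ⌈·⌉ = 1331
j=5: r + 4k = 1756.765666… → ⌈·⌉ = 1757
j=6: r + 5k = 2183.432333… → ⌈·⌉ = 2184
j=7: r + 6k = 2610.099 → ⌈·⌉ = 2611
j=8: r + 7k = 3036.765666… → ⌈·⌉ = 3037
j=9: r + 8k = 3463.432333… → ⌈·⌉ = 3464
j=10: r + 9k = 3890.099 → ⌈·⌉ = 3891
j=11: r + 10k = 4316.765666… → ⌈·⌉ = 4317
j=12: r + 11k = 4743.432333… → ⌈·⌉ = 4744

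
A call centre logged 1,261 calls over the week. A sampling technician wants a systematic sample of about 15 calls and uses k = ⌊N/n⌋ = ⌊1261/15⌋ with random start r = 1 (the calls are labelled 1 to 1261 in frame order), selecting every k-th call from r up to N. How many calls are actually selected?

k = ⌊1261/15⌋ = 84
Achieved size = ⌊(1261 − 1)/84⌋ + 1 = ⌊1260/84⌋ + 1 = 15 + 1 = 16
(last selection: 1 + 15×84 = 1261 ≤ 1261; next would be 1345 > 1261)

16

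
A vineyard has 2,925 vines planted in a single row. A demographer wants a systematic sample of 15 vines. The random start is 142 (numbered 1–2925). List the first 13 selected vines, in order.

k = N/n = 2925/15 = 195
vine 1: 142
vine 2: 142 + 195 = 337
vine 3: 337 + 195 = 532
vine 4: 532 + 195 = 727
vine 5: 727 + 195 = 922
vine 6: 922 + 195 = 1117
vine 7: 1117 + 195 = 1312
vine 8: 1312 + 195 = 1507
vine 9: 1507 + 195 = 1702
vine 10: 1702 + 195 = 1897
vine 11: 1897 + 195 = 2092
vine 12: 2092 + 195 = 2287
vine 13: 2287 + 195 = 2482

142, 337, 532, 727, 922, 1117, 1312, 1507, 1702, 1897, 2092, 2287, 2482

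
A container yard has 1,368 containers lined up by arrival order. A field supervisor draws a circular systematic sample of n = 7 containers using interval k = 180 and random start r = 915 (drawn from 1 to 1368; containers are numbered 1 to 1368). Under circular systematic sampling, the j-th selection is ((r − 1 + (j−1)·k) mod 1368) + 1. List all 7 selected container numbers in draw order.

Selection 1: 915
Selection 2: 915 + 180 = 1095
Selection 3: 1095 + 180 = 1275
Selection 4: 1275 + 180 = 1455 → 1455 − 1368 = 87
Selection 5: 87 + 180 = 267
Selection 6: 267 + 180 = 447
Selection 7: 447 + 180 = 627

915, 1095, 1275, 87, 267, 447, 627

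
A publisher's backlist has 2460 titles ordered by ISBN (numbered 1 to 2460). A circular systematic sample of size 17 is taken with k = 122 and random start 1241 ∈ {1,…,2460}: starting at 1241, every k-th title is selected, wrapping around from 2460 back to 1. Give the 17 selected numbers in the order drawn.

Selection 1: 1241
Selection 2: 1241 + 122 = 1363
Selection 3: 1363 + 122 = 1485
Selection 4: 1485 + 122 = 1607
Selection 5: 1607 + 122 = 1729
Selection 6: 1729 + 122 = 1851
Selection 7: 1851 + 122 = 1973
Selection 8: 1973 + 122 = 2095
Selection 9: 2095 + 122 = 2217
Selection 10: 2217 + 122 = 2339
Selection 11: 2339 + 122 = 2461 → 2461 − 2460 = 1
Selection 12: 1 + 122 = 123
Selection 13: 123 + 122 = 245
Selection 14: 245 + 122 = 367
Selection 15: 367 + 122 = 489
Selection 16: 489 + 122 = 611
Selection 17: 611 + 122 = 733

1241, 1363, 1485, 1607, 1729, 1851, 1973, 2095, 2217, 2339, 1, 123, 245, 367, 489, 611, 733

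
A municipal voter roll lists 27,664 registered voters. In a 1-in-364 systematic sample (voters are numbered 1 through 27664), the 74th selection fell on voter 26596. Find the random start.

24

k = 364
r = 26596 − (74−1)×364 = 26596 − 26572 = 24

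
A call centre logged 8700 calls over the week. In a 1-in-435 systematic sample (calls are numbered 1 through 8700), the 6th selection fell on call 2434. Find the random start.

259

k = 435
r = 2434 − (6−1)×435 = 2434 − 2175 = 259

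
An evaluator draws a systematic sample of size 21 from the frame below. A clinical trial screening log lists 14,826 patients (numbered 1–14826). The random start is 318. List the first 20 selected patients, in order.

k = N/n = 14826/21 = 706
patient 1: 318
patient 2: 318 + 706 = 1024
patient 3: 1024 + 706 = 1730
patient 4: 1730 + 706 = 2436
patient 5: 2436 + 706 = 3142
patient 6: 3142 + 706 = 3848
patient 7: 3848 + 706 = 4554
patient 8: 4554 + 706 = 5260
patient 9: 5260 + 706 = 5966
patient 10: 5966 + 706 = 6672
patient 11: 6672 + 706 = 7378
patient 12: 7378 + 706 = 8084
patient 13: 8084 + 706 = 8790
patient 14: 8790 + 706 = 9496
patient 15: 9496 + 706 = 10202
patient 16: 10202 + 706 = 10908
patient 17: 10908 + 706 = 11614
patient 18: 11614 + 706 = 12320
patient 19: 12320 + 706 = 13026
patient 20: 13026 + 706 = 13732

318, 1024, 1730, 2436, 3142, 3848, 4554, 5260, 5966, 6672, 7378, 8084, 8790, 9496, 10202, 10908, 11614, 12320, 13026, 13732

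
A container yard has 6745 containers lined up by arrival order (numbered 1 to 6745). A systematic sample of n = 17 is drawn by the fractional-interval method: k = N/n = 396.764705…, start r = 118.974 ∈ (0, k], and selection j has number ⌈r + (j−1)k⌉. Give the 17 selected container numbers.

119, 516, 913, 1310, 1707, 2103, 2500, 2897, 3294, 3690, 4087, 4484, 4881, 5277, 5674, 6071, 6468

j=1: r + 0k = 118.974 → ⌈·⌉ = 119
j=2: r + 1k = 515.738705… → ⌈·⌉ = 516
j=3: r + 2k = 912.503411… → ⌈·⌉ = 913
j=4: r + 3k = 1309.268117… → ⌈·⌉ = 1310
j=5: r + 4k = 1706.032823… → ⌈·⌉ = 1707
j=6: r + 5k = 2102.797529… → ⌈·⌉ = 2103
j=7: r + 6k = 2499.562235… → ⌈·⌉ = 2500
j=8: r + 7k = 2896.326941… → ⌈·⌉ = 2897
j=9: r + 8k = 3293.091647… → ⌈·⌉ = 3294
j=10: r + 9k = 3689.856352… → ⌈·⌉ = 3690
j=11: r + 10k = 4086.621058… → ⌈·⌉ = 4087
j=12: r + 11k = 4483.385764… → ⌈·⌉ = 4484
j=13: r + 12k = 4880.150470… → ⌈·⌉ = 4881
j=14: r + 13k = 5276.915176… → ⌈·⌉ = 5277
j=15: r + 14k = 5673.679882… → ⌈·⌉ = 5674
j=16: r + 15k = 6070.444588… → ⌈·⌉ = 6071
j=17: r + 16k = 6467.209294… → ⌈·⌉ = 6468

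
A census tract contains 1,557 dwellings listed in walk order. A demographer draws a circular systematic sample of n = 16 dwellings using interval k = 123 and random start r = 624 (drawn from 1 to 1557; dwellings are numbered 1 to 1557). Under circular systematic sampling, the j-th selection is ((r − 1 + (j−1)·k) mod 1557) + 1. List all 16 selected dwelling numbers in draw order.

Selection 1: 624
Selection 2: 624 + 123 = 747
Selection 3: 747 + 123 = 870
Selection 4: 870 + 123 = 993
Selection 5: 993 + 123 = 1116
Selection 6: 1116 + 123 = 1239
Selection 7: 1239 + 123 = 1362
Selection 8: 1362 + 123 = 1485
Selection 9: 1485 + 123 = 1608 → 1608 − 1557 = 51
Selection 10: 51 + 123 = 174
Selection 11: 174 + 123 = 297
Selection 12: 297 + 123 = 420
Selection 13: 420 + 123 = 543
Selection 14: 543 + 123 = 666
Selection 15: 666 + 123 = 789
Selection 16: 789 + 123 = 912

624, 747, 870, 993, 1116, 1239, 1362, 1485, 51, 174, 297, 420, 543, 666, 789, 912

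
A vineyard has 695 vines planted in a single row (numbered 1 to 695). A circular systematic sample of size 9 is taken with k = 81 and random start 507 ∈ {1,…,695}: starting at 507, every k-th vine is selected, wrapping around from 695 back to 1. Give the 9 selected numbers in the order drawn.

Selection 1: 507
Selection 2: 507 + 81 = 588
Selection 3: 588 + 81 = 669
Selection 4: 669 + 81 = 750 → 750 − 695 = 55
Selection 5: 55 + 81 = 136
Selection 6: 136 + 81 = 217
Selection 7: 217 + 81 = 298
Selection 8: 298 + 81 = 379
Selection 9: 379 + 81 = 460

507, 588, 669, 55, 136, 217, 298, 379, 460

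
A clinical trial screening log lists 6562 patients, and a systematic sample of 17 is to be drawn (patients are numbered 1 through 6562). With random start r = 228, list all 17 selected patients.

k = N/n = 6562/17 = 386
patient 1: 228
patient 2: 228 + 386 = 614
patient 3: 614 + 386 = 1000
patient 4: 1000 + 386 = 1386
patient 5: 1386 + 386 = 1772
patient 6: 1772 + 386 = 2158
patient 7: 2158 + 386 = 2544
patient 8: 2544 + 386 = 2930
patient 9: 2930 + 386 = 3316
patient 10: 3316 + 386 = 3702
patient 11: 3702 + 386 = 4088
patient 12: 4088 + 386 = 4474
patient 13: 4474 + 386 = 4860
patient 14: 4860 + 386 = 5246
patient 15: 5246 + 386 = 5632
patient 16: 5632 + 386 = 6018
patient 17: 6018 + 386 = 6404

228, 614, 1000, 1386, 1772, 2158, 2544, 2930, 3316, 3702, 4088, 4474, 4860, 5246, 5632, 6018, 6404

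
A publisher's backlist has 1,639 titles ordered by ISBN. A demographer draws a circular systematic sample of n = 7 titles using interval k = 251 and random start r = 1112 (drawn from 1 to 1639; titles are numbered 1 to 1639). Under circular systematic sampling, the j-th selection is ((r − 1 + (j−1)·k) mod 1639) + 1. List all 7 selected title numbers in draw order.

1112, 1363, 1614, 226, 477, 728, 979

Selection 1: 1112
Selection 2: 1112 + 251 = 1363
Selection 3: 1363 + 251 = 1614
Selection 4: 1614 + 251 = 1865 → 1865 − 1639 = 226
Selection 5: 226 + 251 = 477
Selection 6: 477 + 251 = 728
Selection 7: 728 + 251 = 979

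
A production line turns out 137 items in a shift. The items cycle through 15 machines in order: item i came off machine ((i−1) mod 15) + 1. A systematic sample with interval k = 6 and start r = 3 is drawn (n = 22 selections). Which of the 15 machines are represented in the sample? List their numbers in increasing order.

3, 6, 9, 12, 15

Consecutive selections differ by k = 6, so their machine numbers differ by 6 mod 15 = 6.
gcd(6, 15) = 3, so the sample visits 15/3 = 5 distinct residues mod 15.
Start 3 is machine 3; the machines hit are 3, 6, 9, 12, 15.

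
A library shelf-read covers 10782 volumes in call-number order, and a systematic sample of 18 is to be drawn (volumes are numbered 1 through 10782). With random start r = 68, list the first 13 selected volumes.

k = N/n = 10782/18 = 599
volume 1: 68
volume 2: 68 + 599 = 667
volume 3: 667 + 599 = 1266
volume 4: 1266 + 599 = 1865
volume 5: 1865 + 599 = 2464
volume 6: 2464 + 599 = 3063
volume 7: 3063 + 599 = 3662
volume 8: 3662 + 599 = 4261
volume 9: 4261 + 599 = 4860
volume 10: 4860 + 599 = 5459
volume 11: 5459 + 599 = 6058
volume 12: 6058 + 599 = 6657
volume 13: 6657 + 599 = 7256

68, 667, 1266, 1865, 2464, 3063, 3662, 4261, 4860, 5459, 6058, 6657, 7256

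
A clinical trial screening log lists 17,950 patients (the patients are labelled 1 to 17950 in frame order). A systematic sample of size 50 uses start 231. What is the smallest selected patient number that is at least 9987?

10283

k = 17950/50 = 359
Steps past start: ⌈(9987 − 231)/359⌉ = ⌈9756/359⌉ = 28
Selected patient: 231 + 28×359 = 10283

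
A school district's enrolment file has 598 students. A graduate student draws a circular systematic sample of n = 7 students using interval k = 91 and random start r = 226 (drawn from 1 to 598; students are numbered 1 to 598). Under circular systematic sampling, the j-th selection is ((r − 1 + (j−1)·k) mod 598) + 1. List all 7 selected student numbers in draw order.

Selection 1: 226
Selection 2: 226 + 91 = 317
Selection 3: 317 + 91 = 408
Selection 4: 408 + 91 = 499
Selection 5: 499 + 91 = 590
Selection 6: 590 + 91 = 681 → 681 − 598 = 83
Selection 7: 83 + 91 = 174

226, 317, 408, 499, 590, 83, 174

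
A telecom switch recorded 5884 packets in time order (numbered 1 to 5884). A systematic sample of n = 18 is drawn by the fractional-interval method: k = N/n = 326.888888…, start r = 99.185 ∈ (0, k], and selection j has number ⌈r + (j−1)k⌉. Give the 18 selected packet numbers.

100, 427, 753, 1080, 1407, 1734, 2061, 2388, 2715, 3042, 3369, 3695, 4022, 4349, 4676, 5003, 5330, 5657

j=1: r + 0k = 99.185 → ⌈·⌉ = 100
j=2: r + 1k = 426.073888… → ⌈·⌉ = 427
j=3: r + 2k = 752.962777… → ⌈·⌉ = 753
j=4: r + 3k = 1079.851666… → ⌈·⌉ = 1080
j=5: r + 4k = 1406.740555… → ⌈·⌉ = 1407
j=6: r + 5k = 1733.629444… → ⌈·⌉ = 1734
j=7: r + 6k = 2060.518333… → ⌈·⌉ = 2061
j=8: r + 7k = 2387.407222… → ⌈·⌉ = 2388
j=9: r + 8k = 2714.296111… → ⌈·⌉ = 2715
j=10: r + 9k = 3041.185 → ⌈·⌉ = 3042
j=11: r + 10k = 3368.073888… → ⌈·⌉ = 3369
j=12: r + 11k = 3694.962777… → ⌈·⌉ = 3695
j=13: r + 12k = 4021.851666… → ⌈·⌉ = 4022
j=14: r + 13k = 4348.740555… → ⌈·⌉ = 4349
j=15: r + 14k = 4675.629444… → ⌈·⌉ = 4676
j=16: r + 15k = 5002.518333… → ⌈·⌉ = 5003
j=17: r + 16k = 5329.407222… → ⌈·⌉ = 5330
j=18: r + 17k = 5656.296111… → ⌈·⌉ = 5657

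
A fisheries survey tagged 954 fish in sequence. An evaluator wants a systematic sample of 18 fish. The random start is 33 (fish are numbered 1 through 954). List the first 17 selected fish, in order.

k = N/n = 954/18 = 53
fish 1: 33
fish 2: 33 + 53 = 86
fish 3: 86 + 53 = 139
fish 4: 139 + 53 = 192
fish 5: 192 + 53 = 245
fish 6: 245 + 53 = 298
fish 7: 298 + 53 = 351
fish 8: 351 + 53 = 404
fish 9: 404 + 53 = 457
fish 10: 457 + 53 = 510
fish 11: 510 + 53 = 563
fish 12: 563 + 53 = 616
fish 13: 616 + 53 = 669
fish 14: 669 + 53 = 722
fish 15: 722 + 53 = 775
fish 16: 775 + 53 = 828
fish 17: 828 + 53 = 881

33, 86, 139, 192, 245, 298, 351, 404, 457, 510, 563, 616, 669, 722, 775, 828, 881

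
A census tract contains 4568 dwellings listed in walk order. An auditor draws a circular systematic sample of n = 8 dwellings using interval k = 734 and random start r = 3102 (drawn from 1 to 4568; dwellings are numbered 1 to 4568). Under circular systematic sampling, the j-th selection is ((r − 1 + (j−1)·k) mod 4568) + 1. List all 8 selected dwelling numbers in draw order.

3102, 3836, 2, 736, 1470, 2204, 2938, 3672

Selection 1: 3102
Selection 2: 3102 + 734 = 3836
Selection 3: 3836 + 734 = 4570 → 4570 − 4568 = 2
Selection 4: 2 + 734 = 736
Selection 5: 736 + 734 = 1470
Selection 6: 1470 + 734 = 2204
Selection 7: 2204 + 734 = 2938
Selection 8: 2938 + 734 = 3672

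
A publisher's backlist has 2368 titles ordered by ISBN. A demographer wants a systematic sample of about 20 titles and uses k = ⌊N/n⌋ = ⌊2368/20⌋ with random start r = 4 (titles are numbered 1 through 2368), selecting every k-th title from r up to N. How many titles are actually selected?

k = ⌊2368/20⌋ = 118
Achieved size = ⌊(2368 − 4)/118⌋ + 1 = ⌊2364/118⌋ + 1 = 20 + 1 = 21
(last selection: 4 + 20×118 = 2364 ≤ 2368; next would be 2482 > 2368)

21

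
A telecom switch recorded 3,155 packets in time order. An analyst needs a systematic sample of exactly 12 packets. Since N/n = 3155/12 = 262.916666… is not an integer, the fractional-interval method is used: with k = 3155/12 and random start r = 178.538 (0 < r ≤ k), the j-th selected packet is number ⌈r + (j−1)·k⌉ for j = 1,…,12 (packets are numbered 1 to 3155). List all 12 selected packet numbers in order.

j=1: r + 0k = 178.538 → ⌈·⌉ = 179
j=2: r + 1k = 441.454666… → ⌈·⌉ = 442
j=3: r + 2k = 704.371333… → ⌈·⌉ = 705
j=4: r + 3k = 967.288 → ⌈·⌉ = 968
j=5: r + 4k = 1230.204666… → ⌈·⌉ = 1231
j=6: r + 5k = 1493.121333… → ⌈·⌉ = 1494
j=7: r + 6k = 1756.038 → ⌈·⌉ = 1757
j=8: r + 7k = 2018.954666… → ⌈·⌉ = 2019
j=9: r + 8k = 2281.871333… → ⌈·⌉ = 2282
j=10: r + 9k = 2544.788 → ⌈·⌉ = 2545
j=11: r + 10k = 2807.704666… → ⌈·⌉ = 2808
j=12: r + 11k = 3070.621333… → ⌈·⌉ = 3071

179, 442, 705, 968, 1231, 1494, 1757, 2019, 2282, 2545, 2808, 3071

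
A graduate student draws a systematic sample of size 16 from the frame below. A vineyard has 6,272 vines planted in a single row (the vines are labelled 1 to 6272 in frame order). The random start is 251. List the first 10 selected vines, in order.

k = N/n = 6272/16 = 392
vine 1: 251
vine 2: 251 + 392 = 643
vine 3: 643 + 392 = 1035
vine 4: 1035 + 392 = 1427
vine 5: 1427 + 392 = 1819
vine 6: 1819 + 392 = 2211
vine 7: 2211 + 392 = 2603
vine 8: 2603 + 392 = 2995
vine 9: 2995 + 392 = 3387
vine 10: 3387 + 392 = 3779

251, 643, 1035, 1427, 1819, 2211, 2603, 2995, 3387, 3779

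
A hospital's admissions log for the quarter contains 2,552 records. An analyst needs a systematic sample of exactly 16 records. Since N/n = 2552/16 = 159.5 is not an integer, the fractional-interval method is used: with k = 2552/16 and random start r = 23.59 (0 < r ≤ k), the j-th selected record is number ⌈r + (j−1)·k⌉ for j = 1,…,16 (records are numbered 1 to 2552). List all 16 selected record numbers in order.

j=1: r + 0k = 23.59 → ⌈·⌉ = 24
j=2: r + 1k = 183.09 → ⌈·⌉ = 184
j=3: r + 2k = 342.59 → ⌈·⌉ = 343
j=4: r + 3k = 502.09 → ⌈·⌉ = 503
j=5: r + 4k = 661.59 → ⌈·⌉ = 662
j=6: r + 5k = 821.09 → ⌈·⌉ = 822
j=7: r + 6k = 980.59 → ⌈·⌉ = 981
j=8: r + 7k = 1140.09 → ⌈·⌉ = 1141
j=9: r + 8k = 1299.59 → ⌈·⌉ = 1300
j=10: r + 9k = 1459.09 → ⌈·⌉ = 1460
j=11: r + 10k = 1618.59 → ⌈·⌉ = 1619
j=12: r + 11k = 1778.09 → ⌈·⌉ = 1779
j=13: r + 12k = 1937.59 → ⌈·⌉ = 1938
j=14: r + 13k = 2097.09 → ⌈·⌉ = 2098
j=15: r + 14k = 2256.59 → ⌈·⌉ = 2257
j=16: r + 15k = 2416.09 → ⌈·⌉ = 2417

24, 184, 343, 503, 662, 822, 981, 1141, 1300, 1460, 1619, 1779, 1938, 2098, 2257, 2417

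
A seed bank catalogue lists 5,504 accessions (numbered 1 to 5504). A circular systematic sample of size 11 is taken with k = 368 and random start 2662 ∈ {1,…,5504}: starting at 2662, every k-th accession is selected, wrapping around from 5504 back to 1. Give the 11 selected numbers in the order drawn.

Selection 1: 2662
Selection 2: 2662 + 368 = 3030
Selection 3: 3030 + 368 = 3398
Selection 4: 3398 + 368 = 3766
Selection 5: 3766 + 368 = 4134
Selection 6: 4134 + 368 = 4502
Selection 7: 4502 + 368 = 4870
Selection 8: 4870 + 368 = 5238
Selection 9: 5238 + 368 = 5606 → 5606 − 5504 = 102
Selection 10: 102 + 368 = 470
Selection 11: 470 + 368 = 838

2662, 3030, 3398, 3766, 4134, 4502, 4870, 5238, 102, 470, 838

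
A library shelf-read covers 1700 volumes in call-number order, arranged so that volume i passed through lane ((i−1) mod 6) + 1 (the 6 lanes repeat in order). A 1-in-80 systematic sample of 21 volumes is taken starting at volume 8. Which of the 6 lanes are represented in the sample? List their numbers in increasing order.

2, 4, 6

Consecutive selections differ by k = 80, so their lane numbers differ by 80 mod 6 = 2.
gcd(80, 6) = 2, so the sample visits 6/2 = 3 distinct residues mod 6.
Start 8 is lane 2; the lanes hit are 2, 4, 6.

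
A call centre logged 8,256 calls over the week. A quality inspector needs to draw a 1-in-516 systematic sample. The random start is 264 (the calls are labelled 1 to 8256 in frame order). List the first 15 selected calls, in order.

call 1: 264
call 2: 264 + 516 = 780
call 3: 780 + 516 = 1296
call 4: 1296 + 516 = 1812
call 5: 1812 + 516 = 2328
call 6: 2328 + 516 = 2844
call 7: 2844 + 516 = 3360
call 8: 3360 + 516 = 3876
call 9: 3876 + 516 = 4392
call 10: 4392 + 516 = 4908
call 11: 4908 + 516 = 5424
call 12: 5424 + 516 = 5940
call 13: 5940 + 516 = 6456
call 14: 6456 + 516 = 6972
call 15: 6972 + 516 = 7488

264, 780, 1296, 1812, 2328, 2844, 3360, 3876, 4392, 4908, 5424, 5940, 6456, 6972, 7488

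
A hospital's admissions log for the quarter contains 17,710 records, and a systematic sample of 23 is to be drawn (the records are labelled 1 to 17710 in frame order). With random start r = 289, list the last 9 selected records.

k = N/n = 17710/23 = 770
15th selection = 289 + 14×770 = 11069
16th: 11069 + 770 = 11839
17th: 11839 + 770 = 12609
18th: 12609 + 770 = 13379
19th: 13379 + 770 = 14149
20th: 14149 + 770 = 14919
21st: 14919 + 770 = 15689
22nd: 15689 + 770 = 16459
23rd: 16459 + 770 = 17229

11069, 11839, 12609, 13379, 14149, 14919, 15689, 16459, 17229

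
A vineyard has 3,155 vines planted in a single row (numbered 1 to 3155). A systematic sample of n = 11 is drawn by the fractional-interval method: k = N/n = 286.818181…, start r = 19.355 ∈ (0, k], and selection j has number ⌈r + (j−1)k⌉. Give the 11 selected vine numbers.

j=1: r + 0k = 19.355 → ⌈·⌉ = 20
j=2: r + 1k = 306.173181… → ⌈·⌉ = 307
j=3: r + 2k = 592.991363… → ⌈·⌉ = 593
j=4: r + 3k = 879.809545… → ⌈·⌉ = 880
j=5: r + 4k = 1166.627727… → ⌈·⌉ = 1167
j=6: r + 5k = 1453.445909… → ⌈·⌉ = 1454
j=7: r + 6k = 1740.264090… → ⌈·⌉ = 1741
j=8: r + 7k = 2027.082272… → ⌈·⌉ = 2028
j=9: r + 8k = 2313.900454… → ⌈·⌉ = 2314
j=10: r + 9k = 2600.718636… → ⌈·⌉ = 2601
j=11: r + 10k = 2887.536818… → ⌈·⌉ = 2888

20, 307, 593, 880, 1167, 1454, 1741, 2028, 2314, 2601, 2888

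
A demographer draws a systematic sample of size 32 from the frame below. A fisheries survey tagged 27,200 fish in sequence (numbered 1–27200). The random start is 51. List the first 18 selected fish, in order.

k = N/n = 27200/32 = 850
fish 1: 51
fish 2: 51 + 850 = 901
fish 3: 901 + 850 = 1751
fish 4: 1751 + 850 = 2601
fish 5: 2601 + 850 = 3451
fish 6: 3451 + 850 = 4301
fish 7: 4301 + 850 = 5151
fish 8: 5151 + 850 = 6001
fish 9: 6001 + 850 = 6851
fish 10: 6851 + 850 = 7701
fish 11: 7701 + 850 = 8551
fish 12: 8551 + 850 = 9401
fish 13: 9401 + 850 = 10251
fish 14: 10251 + 850 = 11101
fish 15: 11101 + 850 = 11951
fish 16: 11951 + 850 = 12801
fish 17: 12801 + 850 = 13651
fish 18: 13651 + 850 = 14501

51, 901, 1751, 2601, 3451, 4301, 5151, 6001, 6851, 7701, 8551, 9401, 10251, 11101, 11951, 12801, 13651, 14501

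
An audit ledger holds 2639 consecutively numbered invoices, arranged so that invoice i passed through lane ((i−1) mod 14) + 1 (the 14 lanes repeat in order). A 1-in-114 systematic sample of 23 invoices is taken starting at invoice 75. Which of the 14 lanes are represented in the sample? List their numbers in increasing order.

Consecutive selections differ by k = 114, so their lane numbers differ by 114 mod 14 = 2.
gcd(114, 14) = 2, so the sample visits 14/2 = 7 distinct residues mod 14.
Start 75 is lane 5; the lanes hit are 1, 3, 5, 7, 9, 11, 13.

1, 3, 5, 7, 9, 11, 13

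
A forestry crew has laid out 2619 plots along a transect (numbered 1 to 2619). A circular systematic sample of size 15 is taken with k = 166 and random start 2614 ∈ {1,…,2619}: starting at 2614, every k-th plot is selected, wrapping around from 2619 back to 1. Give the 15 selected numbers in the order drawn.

2614, 161, 327, 493, 659, 825, 991, 1157, 1323, 1489, 1655, 1821, 1987, 2153, 2319

Selection 1: 2614
Selection 2: 2614 + 166 = 2780 → 2780 − 2619 = 161
Selection 3: 161 + 166 = 327
Selection 4: 327 + 166 = 493
Selection 5: 493 + 166 = 659
Selection 6: 659 + 166 = 825
Selection 7: 825 + 166 = 991
Selection 8: 991 + 166 = 1157
Selection 9: 1157 + 166 = 1323
Selection 10: 1323 + 166 = 1489
Selection 11: 1489 + 166 = 1655
Selection 12: 1655 + 166 = 1821
Selection 13: 1821 + 166 = 1987
Selection 14: 1987 + 166 = 2153
Selection 15: 2153 + 166 = 2319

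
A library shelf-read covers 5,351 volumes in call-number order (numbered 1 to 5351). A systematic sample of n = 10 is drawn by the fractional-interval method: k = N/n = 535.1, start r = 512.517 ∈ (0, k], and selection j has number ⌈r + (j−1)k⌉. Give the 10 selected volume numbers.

j=1: r + 0k = 512.517 → ⌈·⌉ = 513
j=2: r + 1k = 1047.617 → ⌈·⌉ = 1048
j=3: r + 2k = 1582.717 → ⌈·⌉ = 1583
j=4: r + 3k = 2117.817 → ⌈·⌉ = 2118
j=5: r + 4k = 2652.917 → ⌈·⌉ = 2653
j=6: r + 5k = 3188.017 → ⌈·⌉ = 3189
j=7: r + 6k = 3723.117 → ⌈·⌉ = 3724
j=8: r + 7k = 4258.217 → ⌈·⌉ = 4259
j=9: r + 8k = 4793.317 → ⌈·⌉ = 4794
j=10: r + 9k = 5328.417 → ⌈·⌉ = 5329

513, 1048, 1583, 2118, 2653, 3189, 3724, 4259, 4794, 5329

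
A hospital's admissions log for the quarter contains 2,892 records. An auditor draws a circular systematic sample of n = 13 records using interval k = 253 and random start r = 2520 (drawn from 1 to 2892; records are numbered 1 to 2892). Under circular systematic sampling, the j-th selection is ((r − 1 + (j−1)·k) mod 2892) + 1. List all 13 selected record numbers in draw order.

Selection 1: 2520
Selection 2: 2520 + 253 = 2773
Selection 3: 2773 + 253 = 3026 → 3026 − 2892 = 134
Selection 4: 134 + 253 = 387
Selection 5: 387 + 253 = 640
Selection 6: 640 + 253 = 893
Selection 7: 893 + 253 = 1146
Selection 8: 1146 + 253 = 1399
Selection 9: 1399 + 253 = 1652
Selection 10: 1652 + 253 = 1905
Selection 11: 1905 + 253 = 2158
Selection 12: 2158 + 253 = 2411
Selection 13: 2411 + 253 = 2664

2520, 2773, 134, 387, 640, 893, 1146, 1399, 1652, 1905, 2158, 2411, 2664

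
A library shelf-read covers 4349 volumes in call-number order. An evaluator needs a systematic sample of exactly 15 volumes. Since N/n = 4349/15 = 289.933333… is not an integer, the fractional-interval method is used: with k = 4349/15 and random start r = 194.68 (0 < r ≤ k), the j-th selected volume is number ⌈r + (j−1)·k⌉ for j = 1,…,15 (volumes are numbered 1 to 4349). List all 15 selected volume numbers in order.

j=1: r + 0k = 194.68 → ⌈·⌉ = 195
j=2: r + 1k = 484.613333… → ⌈·⌉ = 485
j=3: r + 2k = 774.546666… → ⌈·⌉ = 775
j=4: r + 3k = 1064.48 → ⌈·⌉ = 1065
j=5: r + 4k = 1354.413333… → ⌈·⌉ = 1355
j=6: r + 5k = 1644.346666… → ⌈·⌉ = 1645
j=7: r + 6k = 1934.28 → ⌈·⌉ = 1935
j=8: r + 7k = 2224.213333… → ⌈·⌉ = 2225
j=9: r + 8k = 2514.146666… → ⌈·⌉ = 2515
j=10: r + 9k = 2804.08 → ⌈·⌉ = 2805
j=11: r + 10k = 3094.013333… → ⌈·⌉ = 3095
j=12: r + 11k = 3383.946666… → ⌈·⌉ = 3384
j=13: r + 12k = 3673.88 → ⌈·⌉ = 3674
j=14: r + 13k = 3963.813333… → ⌈·⌉ = 3964
j=15: r + 14k = 4253.746666… → ⌈·⌉ = 4254

195, 485, 775, 1065, 1355, 1645, 1935, 2225, 2515, 2805, 3095, 3384, 3674, 3964, 4254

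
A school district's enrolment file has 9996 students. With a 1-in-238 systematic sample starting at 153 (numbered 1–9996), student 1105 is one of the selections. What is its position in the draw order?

5

k = 238
position = (1105 − 153)/238 + 1 = 952/238 + 1 = 4 + 1 = 5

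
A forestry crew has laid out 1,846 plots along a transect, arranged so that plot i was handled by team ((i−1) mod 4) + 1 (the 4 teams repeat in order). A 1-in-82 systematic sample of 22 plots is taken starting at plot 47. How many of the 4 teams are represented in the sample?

Consecutive selections differ by k = 82, so their team numbers differ by 82 mod 4 = 2.
gcd(82, 4) = 2, so the sample visits 4/2 = 2 distinct residues mod 4.
Start 47 is team 3; the teams hit are 1, 3.

2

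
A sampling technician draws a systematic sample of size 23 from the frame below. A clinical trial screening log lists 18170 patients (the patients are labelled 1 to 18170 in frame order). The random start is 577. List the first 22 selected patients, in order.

577, 1367, 2157, 2947, 3737, 4527, 5317, 6107, 6897, 7687, 8477, 9267, 10057, 10847, 11637, 12427, 13217, 14007, 14797, 15587, 16377, 17167

k = N/n = 18170/23 = 790
patient 1: 577
patient 2: 577 + 790 = 1367
patient 3: 1367 + 790 = 2157
patient 4: 2157 + 790 = 2947
patient 5: 2947 + 790 = 3737
patient 6: 3737 + 790 = 4527
patient 7: 4527 + 790 = 5317
patient 8: 5317 + 790 = 6107
patient 9: 6107 + 790 = 6897
patient 10: 6897 + 790 = 7687
patient 11: 7687 + 790 = 8477
patient 12: 8477 + 790 = 9267
patient 13: 9267 + 790 = 10057
patient 14: 10057 + 790 = 10847
patient 15: 10847 + 790 = 11637
patient 16: 11637 + 790 = 12427
patient 17: 12427 + 790 = 13217
patient 18: 13217 + 790 = 14007
patient 19: 14007 + 790 = 14797
patient 20: 14797 + 790 = 15587
patient 21: 15587 + 790 = 16377
patient 22: 16377 + 790 = 17167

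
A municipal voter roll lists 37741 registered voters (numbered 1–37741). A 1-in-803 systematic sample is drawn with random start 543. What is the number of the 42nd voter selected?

33466

k = 803
42nd selection = r + (42−1)·k = 543 + 41×803 = 543 + 32923 = 33466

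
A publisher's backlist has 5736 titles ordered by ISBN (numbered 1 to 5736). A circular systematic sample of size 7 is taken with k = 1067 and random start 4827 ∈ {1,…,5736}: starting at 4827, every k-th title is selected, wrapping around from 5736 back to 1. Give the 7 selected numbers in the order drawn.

4827, 158, 1225, 2292, 3359, 4426, 5493

Selection 1: 4827
Selection 2: 4827 + 1067 = 5894 → 5894 − 5736 = 158
Selection 3: 158 + 1067 = 1225
Selection 4: 1225 + 1067 = 2292
Selection 5: 2292 + 1067 = 3359
Selection 6: 3359 + 1067 = 4426
Selection 7: 4426 + 1067 = 5493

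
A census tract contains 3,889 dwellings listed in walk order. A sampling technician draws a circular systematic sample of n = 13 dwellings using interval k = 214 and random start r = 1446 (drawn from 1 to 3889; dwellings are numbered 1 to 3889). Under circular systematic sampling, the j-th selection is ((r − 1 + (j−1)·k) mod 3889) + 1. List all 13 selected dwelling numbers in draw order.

Selection 1: 1446
Selection 2: 1446 + 214 = 1660
Selection 3: 1660 + 214 = 1874
Selection 4: 1874 + 214 = 2088
Selection 5: 2088 + 214 = 2302
Selection 6: 2302 + 214 = 2516
Selection 7: 2516 + 214 = 2730
Selection 8: 2730 + 214 = 2944
Selection 9: 2944 + 214 = 3158
Selection 10: 3158 + 214 = 3372
Selection 11: 3372 + 214 = 3586
Selection 12: 3586 + 214 = 3800
Selection 13: 3800 + 214 = 4014 → 4014 − 3889 = 125

1446, 1660, 1874, 2088, 2302, 2516, 2730, 2944, 3158, 3372, 3586, 3800, 125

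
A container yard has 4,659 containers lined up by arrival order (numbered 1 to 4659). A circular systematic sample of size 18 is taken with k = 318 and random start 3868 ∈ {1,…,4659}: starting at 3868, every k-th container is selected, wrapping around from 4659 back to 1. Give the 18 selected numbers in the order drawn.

Selection 1: 3868
Selection 2: 3868 + 318 = 4186
Selection 3: 4186 + 318 = 4504
Selection 4: 4504 + 318 = 4822 → 4822 − 4659 = 163
Selection 5: 163 + 318 = 481
Selection 6: 481 + 318 = 799
Selection 7: 799 + 318 = 1117
Selection 8: 1117 + 318 = 1435
Selection 9: 1435 + 318 = 1753
Selection 10: 1753 + 318 = 2071
Selection 11: 2071 + 318 = 2389
Selection 12: 2389 + 318 = 2707
Selection 13: 2707 + 318 = 3025
Selection 14: 3025 + 318 = 3343
Selection 15: 3343 + 318 = 3661
Selection 16: 3661 + 318 = 3979
Selection 17: 3979 + 318 = 4297
Selection 18: 4297 + 318 = 4615

3868, 4186, 4504, 163, 481, 799, 1117, 1435, 1753, 2071, 2389, 2707, 3025, 3343, 3661, 3979, 4297, 4615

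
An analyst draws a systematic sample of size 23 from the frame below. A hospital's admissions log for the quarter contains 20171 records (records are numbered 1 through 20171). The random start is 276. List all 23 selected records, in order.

276, 1153, 2030, 2907, 3784, 4661, 5538, 6415, 7292, 8169, 9046, 9923, 10800, 11677, 12554, 13431, 14308, 15185, 16062, 16939, 17816, 18693, 19570

k = N/n = 20171/23 = 877
record 1: 276
record 2: 276 + 877 = 1153
record 3: 1153 + 877 = 2030
record 4: 2030 + 877 = 2907
record 5: 2907 + 877 = 3784
record 6: 3784 + 877 = 4661
record 7: 4661 + 877 = 5538
record 8: 5538 + 877 = 6415
record 9: 6415 + 877 = 7292
record 10: 7292 + 877 = 8169
record 11: 8169 + 877 = 9046
record 12: 9046 + 877 = 9923
record 13: 9923 + 877 = 10800
record 14: 10800 + 877 = 11677
record 15: 11677 + 877 = 12554
record 16: 12554 + 877 = 13431
record 17: 13431 + 877 = 14308
record 18: 14308 + 877 = 15185
record 19: 15185 + 877 = 16062
record 20: 16062 + 877 = 16939
record 21: 16939 + 877 = 17816
record 22: 17816 + 877 = 18693
record 23: 18693 + 877 = 19570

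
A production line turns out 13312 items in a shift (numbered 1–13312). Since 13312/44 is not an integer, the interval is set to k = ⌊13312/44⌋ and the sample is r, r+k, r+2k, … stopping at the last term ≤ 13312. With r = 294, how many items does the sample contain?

44

k = ⌊13312/44⌋ = 302
Achieved size = ⌊(13312 − 294)/302⌋ + 1 = ⌊13018/302⌋ + 1 = 43 + 1 = 44
(last selection: 294 + 43×302 = 13280 ≤ 13312; next would be 13582 > 13312)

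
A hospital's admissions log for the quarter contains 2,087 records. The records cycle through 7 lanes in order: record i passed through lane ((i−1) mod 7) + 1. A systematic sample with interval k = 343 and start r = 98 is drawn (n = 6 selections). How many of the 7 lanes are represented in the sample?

Consecutive selections differ by k = 343, so their lane numbers differ by 343 mod 7 = 0.
gcd(343, 7) = 7, so the sample visits 7/7 = 1 distinct residues mod 7.
Start 98 is lane 7; the lanes hit are 7.

1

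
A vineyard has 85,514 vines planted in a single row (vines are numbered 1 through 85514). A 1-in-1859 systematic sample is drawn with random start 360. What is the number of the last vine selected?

84015

k = 1859
46th selection = r + (46−1)·k = 360 + 45×1859 = 360 + 83655 = 84015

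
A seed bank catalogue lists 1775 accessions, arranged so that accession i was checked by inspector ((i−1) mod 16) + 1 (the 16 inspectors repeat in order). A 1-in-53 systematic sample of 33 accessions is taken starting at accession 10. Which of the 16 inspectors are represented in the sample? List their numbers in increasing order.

1, 2, 3, 4, 5, 6, 7, 8, 9, 10, 11, 12, 13, 14, 15, 16

Consecutive selections differ by k = 53, so their inspector numbers differ by 53 mod 16 = 5.
gcd(53, 16) = 1, so the sample visits 16/1 = 16 distinct residues mod 16.
Start 10 is inspector 10; the inspectors hit are 1, 2, 3, 4, 5, 6, 7, 8, 9, 10, 11, 12, 13, 14, 15, 16.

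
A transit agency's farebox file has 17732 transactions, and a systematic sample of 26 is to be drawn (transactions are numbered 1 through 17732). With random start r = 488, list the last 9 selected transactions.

k = N/n = 17732/26 = 682
18th selection = 488 + 17×682 = 12082
19th: 12082 + 682 = 12764
20th: 12764 + 682 = 13446
21st: 13446 + 682 = 14128
22nd: 14128 + 682 = 14810
23rd: 14810 + 682 = 15492
24th: 15492 + 682 = 16174
25th: 16174 + 682 = 16856
26th: 16856 + 682 = 17538

12082, 12764, 13446, 14128, 14810, 15492, 16174, 16856, 17538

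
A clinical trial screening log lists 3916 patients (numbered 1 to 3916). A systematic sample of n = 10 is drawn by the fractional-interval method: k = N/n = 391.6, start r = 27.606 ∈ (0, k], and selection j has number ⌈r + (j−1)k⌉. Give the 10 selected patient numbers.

28, 420, 811, 1203, 1595, 1986, 2378, 2769, 3161, 3553

j=1: r + 0k = 27.606 → ⌈·⌉ = 28
j=2: r + 1k = 419.206 → ⌈·⌉ = 420
j=3: r + 2k = 810.806 → ⌈·⌉ = 811
j=4: r + 3k = 1202.406 → ⌈·⌉ = 1203
j=5: r + 4k = 1594.006 → ⌈·⌉ = 1595
j=6: r + 5k = 1985.606 → ⌈·⌉ = 1986
j=7: r + 6k = 2377.206 → ⌈·⌉ = 2378
j=8: r + 7k = 2768.806 → ⌈·⌉ = 2769
j=9: r + 8k = 3160.406 → ⌈·⌉ = 3161
j=10: r + 9k = 3552.006 → ⌈·⌉ = 3553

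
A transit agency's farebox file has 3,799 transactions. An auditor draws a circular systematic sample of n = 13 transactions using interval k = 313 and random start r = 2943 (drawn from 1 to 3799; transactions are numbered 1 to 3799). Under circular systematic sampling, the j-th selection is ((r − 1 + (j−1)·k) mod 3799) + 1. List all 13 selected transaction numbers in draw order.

Selection 1: 2943
Selection 2: 2943 + 313 = 3256
Selection 3: 3256 + 313 = 3569
Selection 4: 3569 + 313 = 3882 → 3882 − 3799 = 83
Selection 5: 83 + 313 = 396
Selection 6: 396 + 313 = 709
Selection 7: 709 + 313 = 1022
Selection 8: 1022 + 313 = 1335
Selection 9: 1335 + 313 = 1648
Selection 10: 1648 + 313 = 1961
Selection 11: 1961 + 313 = 2274
Selection 12: 2274 + 313 = 2587
Selection 13: 2587 + 313 = 2900

2943, 3256, 3569, 83, 396, 709, 1022, 1335, 1648, 1961, 2274, 2587, 2900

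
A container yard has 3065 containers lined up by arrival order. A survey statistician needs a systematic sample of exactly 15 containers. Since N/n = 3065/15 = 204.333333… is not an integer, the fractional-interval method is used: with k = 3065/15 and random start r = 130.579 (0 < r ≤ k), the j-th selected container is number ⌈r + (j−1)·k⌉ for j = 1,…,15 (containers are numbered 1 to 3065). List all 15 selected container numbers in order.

131, 335, 540, 744, 948, 1153, 1357, 1561, 1766, 1970, 2174, 2379, 2583, 2787, 2992

j=1: r + 0k = 130.579 → ⌈·⌉ = 131
j=2: r + 1k = 334.912333… → ⌈·⌉ = 335
j=3: r + 2k = 539.245666… → ⌈·⌉ = 540
j=4: r + 3k = 743.579 → ⌈·⌉ = 744
j=5: r + 4k = 947.912333… → ⌈·⌉ = 948
j=6: r + 5k = 1152.245666… → ⌈·⌉ = 1153
j=7: r + 6k = 1356.579 → ⌈·⌉ = 1357
j=8: r + 7k = 1560.912333… → ⌈·⌉ = 1561
j=9: r + 8k = 1765.245666… → ⌈·⌉ = 1766
j=10: r + 9k = 1969.579 → ⌈·⌉ = 1970
j=11: r + 10k = 2173.912333… → ⌈·⌉ = 2174
j=12: r + 11k = 2378.245666… → ⌈·⌉ = 2379
j=13: r + 12k = 2582.579 → ⌈·⌉ = 2583
j=14: r + 13k = 2786.912333… → ⌈·⌉ = 2787
j=15: r + 14k = 2991.245666… → ⌈·⌉ = 2992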